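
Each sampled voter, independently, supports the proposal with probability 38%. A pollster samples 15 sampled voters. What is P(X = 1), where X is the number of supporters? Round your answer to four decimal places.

X ~ Binomial(n=15, p=0.38).
P(X=1) = C(15,1) · p^1 · (1−p)^14
= 15 · 0.38 · 0.0012402 = 0.007069

0.0071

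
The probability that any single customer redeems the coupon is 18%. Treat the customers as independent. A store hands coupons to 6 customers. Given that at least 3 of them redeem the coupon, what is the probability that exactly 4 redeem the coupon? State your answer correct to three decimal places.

X ~ Binomial(6, 0.18). Want P(X=4 | X≥3) = P(X=4) / P(X≥3).
P(X=4) = C(6,4)·0.18^4·0.82^2 = 0.01059
P(X≥3) = 1 − 0.30401 − 0.40040 − 0.21973 = 0.07586
Ratio = 0.01059 / 0.07586 = 0.13957

0.140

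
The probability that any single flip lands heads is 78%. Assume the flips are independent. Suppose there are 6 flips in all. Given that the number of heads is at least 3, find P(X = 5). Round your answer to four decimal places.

0.3904

X ~ Binomial(6, 0.78). Want P(X=5 | X≥3) = P(X=5) / P(X≥3).
P(X=5) = C(6,5)·0.78^5·0.22^1 = 0.381107
P(X≥3) = 1 − 0.000113 − 0.002412 − 0.021378 = 0.976097
Ratio = 0.381107 / 0.976097 = 0.390440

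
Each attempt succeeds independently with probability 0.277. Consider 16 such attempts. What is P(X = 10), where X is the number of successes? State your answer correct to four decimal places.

0.0030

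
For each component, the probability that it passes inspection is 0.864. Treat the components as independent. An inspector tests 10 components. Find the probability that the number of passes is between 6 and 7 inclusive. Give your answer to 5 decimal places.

0.13838

X ~ Binomial(10, 0.864); P(6 ≤ X ≤ 7) = Σ C(10,k) p^k (1−p)^(10−k) over k:
  k=6: C(10,6)·0.864^6·0.136^4 = 0.0298853
  k=7: C(10,7)·0.864^7·0.136^3 = 0.1084911
Total = 0.1383764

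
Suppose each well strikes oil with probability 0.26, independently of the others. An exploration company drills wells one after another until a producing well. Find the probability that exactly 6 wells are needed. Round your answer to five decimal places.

0.05769

Geometric (trials to first success), p = 0.26.
P(Y = 6) = (1−p)^5 · p = 0.2219 · 0.26 = 0.0576942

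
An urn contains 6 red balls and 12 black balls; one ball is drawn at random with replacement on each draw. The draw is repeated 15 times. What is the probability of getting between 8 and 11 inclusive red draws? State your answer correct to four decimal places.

X ~ Binomial(15, 0.333333); P(8 ≤ X ≤ 11) = Σ C(15,k) p^k (1−p)^(15−k) over k:
  k=8: C(15,8)·0.333333^8·0.666667^7 = 0.057404
  k=9: C(15,9)·0.333333^9·0.666667^6 = 0.022324
  k=10: C(15,10)·0.333333^10·0.666667^5 = 0.006697
  k=11: C(15,11)·0.333333^11·0.666667^4 = 0.001522
Total = 0.087946

0.0879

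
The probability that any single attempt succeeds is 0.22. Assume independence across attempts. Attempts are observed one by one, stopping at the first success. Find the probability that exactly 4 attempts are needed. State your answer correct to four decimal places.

Geometric (trials to first success), p = 0.22.
P(Y = 4) = (1−p)^3 · p = 0.47455 · 0.22 = 0.104401

0.1044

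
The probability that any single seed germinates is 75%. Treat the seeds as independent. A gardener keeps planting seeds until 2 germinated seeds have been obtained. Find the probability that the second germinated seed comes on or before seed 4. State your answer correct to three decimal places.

0.949

Finishing within 4 seeds ⇔ at least 2 successes in the first 4. With X ~ Binomial(4, 0.75), P(Y ≤ 4) = 1 − P(X ≤ 1).
  k=0: C(4,0)·0.75^0·0.25^4 = 0.00391
  k=1: C(4,1)·0.75^1·0.25^3 = 0.04688
1 − 0.05078 = 0.94922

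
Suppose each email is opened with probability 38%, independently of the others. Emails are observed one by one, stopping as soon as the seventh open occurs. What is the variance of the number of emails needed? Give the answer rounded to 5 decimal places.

Y = total emails until the seventh success; negative binomial with r=7, p=0.38.
Var(Y) = r(1−p)/p² = 7·0.62 / 0.38² = 30.0554017

30.05540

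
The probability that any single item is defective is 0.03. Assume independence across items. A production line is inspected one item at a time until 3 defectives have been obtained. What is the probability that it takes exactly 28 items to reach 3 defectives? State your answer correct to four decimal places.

0.0044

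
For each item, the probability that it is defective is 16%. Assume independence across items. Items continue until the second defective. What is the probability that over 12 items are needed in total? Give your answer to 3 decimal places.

0.405

Needing more than 12 items ⇔ fewer than 2 successes in the first 12. With X ~ Binomial(12, 0.16), P(Y > 12) = P(X ≤ 1).
  k=0: C(12,0)·0.16^0·0.84^12 = 0.12341
  k=1: C(12,1)·0.16^1·0.84^11 = 0.28208
P(X ≤ 1) = 0.40549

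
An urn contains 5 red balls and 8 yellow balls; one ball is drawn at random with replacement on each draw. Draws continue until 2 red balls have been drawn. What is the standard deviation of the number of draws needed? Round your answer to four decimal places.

2.8844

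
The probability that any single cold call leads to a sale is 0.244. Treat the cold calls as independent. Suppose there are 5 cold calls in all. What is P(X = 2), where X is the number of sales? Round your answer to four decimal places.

0.2572

X ~ Binomial(n=5, p=0.244).
P(X=2) = C(5,2) · p^2 · (1−p)^3
= 10 · 0.059536 · 0.43208 = 0.257244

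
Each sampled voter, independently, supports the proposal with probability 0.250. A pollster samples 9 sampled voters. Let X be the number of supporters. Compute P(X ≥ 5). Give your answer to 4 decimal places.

0.0489

X ~ Binomial(9, 0.25); P(X ≥ 5) = Σ C(9,k) p^k (1−p)^(9−k) over k:
  k=5: C(9,5)·0.25^5·0.75^4 = 0.038933
  k=6: C(9,6)·0.25^6·0.75^3 = 0.008652
  k=7: C(9,7)·0.25^7·0.75^2 = 0.001236
  k=8: C(9,8)·0.25^8·0.75^1 = 0.000103
  k=9: C(9,9)·0.25^9·0.75^0 = 0.000004
Total = 0.048927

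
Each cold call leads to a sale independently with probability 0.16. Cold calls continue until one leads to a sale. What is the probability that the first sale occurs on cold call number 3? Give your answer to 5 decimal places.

Geometric (trials to first success), p = 0.16.
P(Y = 3) = (1−p)^2 · p = 0.7056 · 0.16 = 0.1128960

0.11290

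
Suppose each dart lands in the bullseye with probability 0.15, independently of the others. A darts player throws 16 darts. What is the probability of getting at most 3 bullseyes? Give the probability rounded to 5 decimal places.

0.78989

X ~ Binomial(16, 0.15); P(X ≤ 3) = Σ C(16,k) p^k (1−p)^(16−k) over k:
  k=0: C(16,0)·0.15^0·0.85^16 = 0.0742511
  k=1: C(16,1)·0.15^1·0.85^15 = 0.2096501
  k=2: C(16,2)·0.15^2·0.85^14 = 0.2774781
  k=3: C(16,3)·0.15^3·0.85^13 = 0.2285114
Total = 0.7898907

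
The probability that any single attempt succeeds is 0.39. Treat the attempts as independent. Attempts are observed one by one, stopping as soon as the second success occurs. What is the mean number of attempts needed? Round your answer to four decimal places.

5.1282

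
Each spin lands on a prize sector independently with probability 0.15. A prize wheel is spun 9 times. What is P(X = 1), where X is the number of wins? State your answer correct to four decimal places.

0.3679

X ~ Binomial(n=9, p=0.15).
P(X=1) = C(9,1) · p^1 · (1−p)^8
= 9 · 0.15 · 0.27249 = 0.367862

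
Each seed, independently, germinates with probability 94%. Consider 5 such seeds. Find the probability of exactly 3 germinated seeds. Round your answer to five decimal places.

X ~ Binomial(n=5, p=0.94).
P(X=3) = C(5,3) · p^3 · (1−p)^2
= 10 · 0.83058 · 0.0036 = 0.0299010

0.02990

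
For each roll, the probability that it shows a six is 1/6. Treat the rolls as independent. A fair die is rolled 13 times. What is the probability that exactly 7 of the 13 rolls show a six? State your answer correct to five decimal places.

0.00205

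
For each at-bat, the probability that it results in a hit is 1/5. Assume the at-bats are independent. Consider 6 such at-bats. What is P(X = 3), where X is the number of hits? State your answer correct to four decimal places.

X ~ Binomial(n=6, p=0.20).
P(X=3) = C(6,3) · p^3 · (1−p)^3
= 20 · 0.008 · 0.512 = 0.081920

0.0819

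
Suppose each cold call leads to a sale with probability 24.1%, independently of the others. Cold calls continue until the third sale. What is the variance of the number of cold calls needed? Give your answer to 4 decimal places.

39.2039

Y = total cold calls until the third success; negative binomial with r=3, p=0.241.
Var(Y) = r(1−p)/p² = 3·0.759 / 0.241² = 39.203870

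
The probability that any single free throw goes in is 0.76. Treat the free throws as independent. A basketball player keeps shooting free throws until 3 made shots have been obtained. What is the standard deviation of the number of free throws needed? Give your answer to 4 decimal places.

Y = total free throws until the third success; negative binomial with r=3, p=0.76.
SD(Y) = √[r(1−p)/p²] = √(1.246537) = 1.116484

1.1165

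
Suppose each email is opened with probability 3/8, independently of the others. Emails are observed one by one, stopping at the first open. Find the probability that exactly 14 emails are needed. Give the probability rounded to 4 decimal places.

Geometric (trials to first success), p = 0.375.
P(Y = 14) = (1−p)^13 · p = 0.0022204 · 0.375 = 0.000833

0.0008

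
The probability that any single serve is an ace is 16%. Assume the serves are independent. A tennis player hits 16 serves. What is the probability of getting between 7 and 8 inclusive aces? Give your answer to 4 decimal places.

X ~ Binomial(16, 0.16); P(7 ≤ X ≤ 8) = Σ C(16,k) p^k (1−p)^(16−k) over k:
  k=7: C(16,7)·0.16^7·0.84^9 = 0.006394
  k=8: C(16,8)·0.16^8·0.84^8 = 0.001370
Total = 0.007764

0.0078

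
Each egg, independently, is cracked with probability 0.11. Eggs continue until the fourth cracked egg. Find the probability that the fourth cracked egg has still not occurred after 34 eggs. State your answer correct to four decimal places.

0.4769

Needing more than 34 eggs ⇔ fewer than 4 successes in the first 34. With X ~ Binomial(34, 0.11), P(Y > 34) = P(X ≤ 3).
  k=0: C(34,0)·0.11^0·0.89^34 = 0.019022
  k=1: C(34,1)·0.11^1·0.89^33 = 0.079936
  k=2: C(34,2)·0.11^2·0.89^32 = 0.163015
  k=3: C(34,3)·0.11^3·0.89^31 = 0.214912
P(X ≤ 3) = 0.476885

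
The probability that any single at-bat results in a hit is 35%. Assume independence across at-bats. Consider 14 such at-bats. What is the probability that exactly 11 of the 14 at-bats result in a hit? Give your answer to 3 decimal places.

0.001

X ~ Binomial(n=14, p=0.35).
P(X=11) = C(14,11) · p^11 · (1−p)^3
= 364 · 9.6549e-06 · 0.27463 = 0.00097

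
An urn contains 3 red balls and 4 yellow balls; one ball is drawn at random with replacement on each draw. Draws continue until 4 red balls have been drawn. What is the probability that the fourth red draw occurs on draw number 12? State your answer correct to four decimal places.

Y = trial on which the fourth success occurs; negative binomial, r=4, p=0.428571.
P(Y=12) = C(11,3) · p^4 · (1−p)^8
= 165 · 0.033736 · 0.011368 = 0.063281

0.0633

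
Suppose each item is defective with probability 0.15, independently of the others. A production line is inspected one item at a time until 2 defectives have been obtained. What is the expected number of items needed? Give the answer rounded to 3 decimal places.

Y = total items until the second success; negative binomial with r=2, p=0.15.
E[Y] = r / p = 2 / 0.15 = 13.33333

13.333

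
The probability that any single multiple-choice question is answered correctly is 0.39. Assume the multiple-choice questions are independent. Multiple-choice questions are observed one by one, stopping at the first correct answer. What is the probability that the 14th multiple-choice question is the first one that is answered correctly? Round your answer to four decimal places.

Geometric (trials to first success), p = 0.39.
P(Y = 14) = (1−p)^13 · p = 0.0016192 · 0.39 = 0.000631

0.0006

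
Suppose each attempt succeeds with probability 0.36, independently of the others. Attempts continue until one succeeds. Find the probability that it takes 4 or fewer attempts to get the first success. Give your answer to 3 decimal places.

Y = number of attempts to the first success; geometric, p = 0.36.
P(Y ≤ 4) = 1 − (1−p)^4 = 1 − 0.16777 = 0.83223

0.832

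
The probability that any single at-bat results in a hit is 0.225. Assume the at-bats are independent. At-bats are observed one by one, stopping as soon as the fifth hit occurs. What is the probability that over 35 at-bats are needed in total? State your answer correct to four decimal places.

0.0792

Needing more than 35 at-bats ⇔ fewer than 5 successes in the first 35. With X ~ Binomial(35, 0.225), P(Y > 35) = P(X ≤ 4).
  k=0: C(35,0)·0.225^0·0.775^35 = 0.000134
  k=1: C(35,1)·0.225^1·0.775^34 = 0.001357
  k=2: C(35,2)·0.225^2·0.775^33 = 0.006696
  k=3: C(35,3)·0.225^3·0.775^32 = 0.021385
  k=4: C(35,4)·0.225^4·0.775^31 = 0.049669
P(X ≤ 4) = 0.079240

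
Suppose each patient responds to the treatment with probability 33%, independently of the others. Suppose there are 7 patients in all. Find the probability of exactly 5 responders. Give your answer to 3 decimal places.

X ~ Binomial(n=7, p=0.33).
P(X=5) = C(7,5) · p^5 · (1−p)^2
= 21 · 0.0039135 · 0.4489 = 0.03689

0.037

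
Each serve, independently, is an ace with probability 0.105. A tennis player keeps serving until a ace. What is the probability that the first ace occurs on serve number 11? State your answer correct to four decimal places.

0.0346

Geometric (trials to first success), p = 0.105.
P(Y = 11) = (1−p)^10 · p = 0.32978 · 0.105 = 0.034627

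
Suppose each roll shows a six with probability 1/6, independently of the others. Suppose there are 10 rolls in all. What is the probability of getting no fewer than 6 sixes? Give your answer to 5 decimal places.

X ~ Binomial(10, 0.166667); P(X ≥ 6) = Σ C(10,k) p^k (1−p)^(10−k) over k:
  k=6: C(10,6)·0.166667^6·0.833333^4 = 0.0021706
  k=7: C(10,7)·0.166667^7·0.833333^3 = 0.0002481
  k=8: C(10,8)·0.166667^8·0.833333^2 = 0.0000186
  k=9: C(10,9)·0.166667^9·0.833333^1 = 0.0000008
  k=10: C(10,10)·0.166667^10·0.833333^0 = 0.0000000
Total = 0.0024382

0.00244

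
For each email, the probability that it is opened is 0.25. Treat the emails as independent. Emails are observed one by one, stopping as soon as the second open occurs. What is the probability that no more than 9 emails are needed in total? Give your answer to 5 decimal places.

0.69966

Finishing within 9 emails ⇔ at least 2 successes in the first 9. With X ~ Binomial(9, 0.25), P(Y ≤ 9) = 1 − P(X ≤ 1).
  k=0: C(9,0)·0.25^0·0.75^9 = 0.0750847
  k=1: C(9,1)·0.25^1·0.75^8 = 0.2252541
1 − 0.3003387 = 0.6996613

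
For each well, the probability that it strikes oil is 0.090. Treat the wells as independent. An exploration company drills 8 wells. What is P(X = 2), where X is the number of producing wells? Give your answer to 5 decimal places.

0.12879

X ~ Binomial(n=8, p=0.09).
P(X=2) = C(8,2) · p^2 · (1−p)^6
= 28 · 0.0081 · 0.56787 = 0.1287927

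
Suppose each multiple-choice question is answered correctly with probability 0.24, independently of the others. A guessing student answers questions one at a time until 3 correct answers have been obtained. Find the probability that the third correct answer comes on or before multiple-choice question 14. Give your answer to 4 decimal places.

0.6891

Finishing within 14 multiple-choice questions ⇔ at least 3 successes in the first 14. With X ~ Binomial(14, 0.24), P(Y ≤ 14) = 1 − P(X ≤ 2).
  k=0: C(14,0)·0.24^0·0.76^14 = 0.021448
  k=1: C(14,1)·0.24^1·0.76^13 = 0.094823
  k=2: C(14,2)·0.24^2·0.76^12 = 0.194638
1 − 0.310909 = 0.689091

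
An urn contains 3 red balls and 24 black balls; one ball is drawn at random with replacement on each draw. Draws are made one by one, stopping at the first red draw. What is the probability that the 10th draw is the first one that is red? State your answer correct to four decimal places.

0.0385

Geometric (trials to first success), p = 0.111111.
P(Y = 10) = (1−p)^9 · p = 0.34644 · 0.111111 = 0.038493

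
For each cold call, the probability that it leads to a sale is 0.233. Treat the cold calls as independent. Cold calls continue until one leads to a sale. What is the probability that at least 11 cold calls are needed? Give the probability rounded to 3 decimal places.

0.070

Y = number of cold calls to the first success; geometric, p = 0.233.
P(Y > 10) = P(first 10 all fail) = (1−p)^10 = 0.07046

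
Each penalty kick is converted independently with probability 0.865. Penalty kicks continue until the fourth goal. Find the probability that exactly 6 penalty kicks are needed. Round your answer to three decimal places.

0.102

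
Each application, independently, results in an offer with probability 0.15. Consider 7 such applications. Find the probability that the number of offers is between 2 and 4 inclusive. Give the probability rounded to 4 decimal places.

0.2822

X ~ Binomial(7, 0.15); P(2 ≤ X ≤ 4) = Σ C(7,k) p^k (1−p)^(7−k) over k:
  k=2: C(7,2)·0.15^2·0.85^5 = 0.209651
  k=3: C(7,3)·0.15^3·0.85^4 = 0.061662
  k=4: C(7,4)·0.15^4·0.85^3 = 0.010882
Total = 0.282194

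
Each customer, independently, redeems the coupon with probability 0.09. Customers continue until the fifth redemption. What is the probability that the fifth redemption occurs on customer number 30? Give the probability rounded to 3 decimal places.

Y = trial on which the fifth success occurs; negative binomial, r=5, p=0.09.
P(Y=30) = C(29,4) · p^5 · (1−p)^25
= 23751 · 5.9049e-06 · 0.094631 = 0.01327

0.013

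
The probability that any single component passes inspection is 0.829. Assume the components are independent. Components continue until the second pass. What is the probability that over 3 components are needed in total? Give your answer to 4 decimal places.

Needing more than 3 components ⇔ fewer than 2 successes in the first 3. With X ~ Binomial(3, 0.829), P(Y > 3) = P(X ≤ 1).
  k=0: C(3,0)·0.829^0·0.171^3 = 0.005000
  k=1: C(3,1)·0.829^1·0.171^2 = 0.072722
P(X ≤ 1) = 0.077723

0.0777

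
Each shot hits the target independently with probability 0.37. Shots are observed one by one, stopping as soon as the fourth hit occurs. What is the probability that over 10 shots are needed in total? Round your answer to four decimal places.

Needing more than 10 shots ⇔ fewer than 4 successes in the first 10. With X ~ Binomial(10, 0.37), P(Y > 10) = P(X ≤ 3).
  k=0: C(10,0)·0.37^0·0.63^10 = 0.009849
  k=1: C(10,1)·0.37^1·0.63^9 = 0.057845
  k=2: C(10,2)·0.37^2·0.63^8 = 0.152876
  k=3: C(10,3)·0.37^3·0.63^7 = 0.239425
P(X ≤ 3) = 0.459996

0.4600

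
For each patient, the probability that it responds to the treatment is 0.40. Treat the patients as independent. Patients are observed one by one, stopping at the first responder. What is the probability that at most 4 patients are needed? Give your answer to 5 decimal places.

0.87040

Y = number of patients to the first success; geometric, p = 0.40.
P(Y ≤ 4) = 1 − (1−p)^4 = 1 − 0.1296000 = 0.8704000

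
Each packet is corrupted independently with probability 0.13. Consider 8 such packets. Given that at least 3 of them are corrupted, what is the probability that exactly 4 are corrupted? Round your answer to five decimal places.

X ~ Binomial(8, 0.13). Want P(X=4 | X≥3) = P(X=4) / P(X≥3).
P(X=4) = C(8,4)·0.13^4·0.87^4 = 0.0114538
P(X≥3) = 1 − 0.3282117 − 0.3923450 − 0.2051919 = 0.0742514
Ratio = 0.0114538 / 0.0742514 = 0.1542566

0.15426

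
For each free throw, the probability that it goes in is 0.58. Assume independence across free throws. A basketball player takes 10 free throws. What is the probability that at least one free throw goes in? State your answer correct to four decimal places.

0.9998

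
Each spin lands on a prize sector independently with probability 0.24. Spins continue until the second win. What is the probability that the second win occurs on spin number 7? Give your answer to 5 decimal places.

0.08763

Y = trial on which the second success occurs; negative binomial, r=2, p=0.24.
P(Y=7) = C(6,1) · p^2 · (1−p)^5
= 6 · 0.0576 · 0.25355 = 0.0876278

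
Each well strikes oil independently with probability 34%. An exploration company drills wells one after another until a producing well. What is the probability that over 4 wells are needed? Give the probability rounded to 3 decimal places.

0.190

Y = number of wells to the first success; geometric, p = 0.34.
P(Y > 4) = P(first 4 all fail) = (1−p)^4 = 0.18975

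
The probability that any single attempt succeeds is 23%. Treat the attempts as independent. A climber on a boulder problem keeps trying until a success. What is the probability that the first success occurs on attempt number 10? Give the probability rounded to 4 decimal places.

0.0219

Geometric (trials to first success), p = 0.23.
P(Y = 10) = (1−p)^9 · p = 0.095152 · 0.23 = 0.021885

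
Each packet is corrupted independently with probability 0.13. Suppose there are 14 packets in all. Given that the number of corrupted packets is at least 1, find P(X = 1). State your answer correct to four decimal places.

0.3471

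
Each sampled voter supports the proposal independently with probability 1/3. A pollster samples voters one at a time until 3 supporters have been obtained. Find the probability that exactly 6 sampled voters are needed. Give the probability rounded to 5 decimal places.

0.10974

Y = trial on which the third success occurs; negative binomial, r=3, p=0.333333.
P(Y=6) = C(5,2) · p^3 · (1−p)^3
= 10 · 0.037037 · 0.2963 = 0.1097394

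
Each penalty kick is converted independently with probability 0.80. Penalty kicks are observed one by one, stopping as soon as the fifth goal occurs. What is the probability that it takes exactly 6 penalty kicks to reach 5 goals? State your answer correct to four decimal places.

0.3277

Y = trial on which the fifth success occurs; negative binomial, r=5, p=0.80.
P(Y=6) = C(5,4) · p^5 · (1−p)^1
= 5 · 0.32768 · 0.2 = 0.327680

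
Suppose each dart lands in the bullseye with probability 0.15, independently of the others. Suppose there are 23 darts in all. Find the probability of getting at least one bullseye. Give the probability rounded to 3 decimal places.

P(at least one) = 1 − P(none) = 1 − (1 − 0.15)^23
= 1 − 0.02380 = 0.97620

0.976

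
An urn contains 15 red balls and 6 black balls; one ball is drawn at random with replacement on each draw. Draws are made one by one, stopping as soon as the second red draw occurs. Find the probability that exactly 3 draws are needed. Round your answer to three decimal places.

0.292

Y = trial on which the second success occurs; negative binomial, r=2, p=0.714286.
P(Y=3) = C(2,1) · p^2 · (1−p)^1
= 2 · 0.5102 · 0.28571 = 0.29155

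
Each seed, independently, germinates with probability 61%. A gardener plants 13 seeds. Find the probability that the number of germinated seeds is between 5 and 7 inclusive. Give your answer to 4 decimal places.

X ~ Binomial(13, 0.61); P(5 ≤ X ≤ 7) = Σ C(13,k) p^k (1−p)^(13−k) over k:
  k=5: C(13,5)·0.61^5·0.39^8 = 0.058176
  k=6: C(13,6)·0.61^6·0.39^7 = 0.121325
  k=7: C(13,7)·0.61^7·0.39^6 = 0.189764
Total = 0.369265

0.3693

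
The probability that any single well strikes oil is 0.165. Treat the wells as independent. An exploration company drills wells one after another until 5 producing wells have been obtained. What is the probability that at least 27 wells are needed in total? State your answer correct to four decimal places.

Needing more than 26 wells ⇔ fewer than 5 successes in the first 26. With X ~ Binomial(26, 0.165), P(Y > 26) = P(X ≤ 4).
  k=0: C(26,0)·0.165^0·0.835^26 = 0.009201
  k=1: C(26,1)·0.165^1·0.835^25 = 0.047274
  k=2: C(26,2)·0.165^2·0.835^24 = 0.116769
  k=3: C(26,3)·0.165^3·0.835^23 = 0.184593
  k=4: C(26,4)·0.165^4·0.835^22 = 0.209739
P(X ≤ 4) = 0.567575

0.5676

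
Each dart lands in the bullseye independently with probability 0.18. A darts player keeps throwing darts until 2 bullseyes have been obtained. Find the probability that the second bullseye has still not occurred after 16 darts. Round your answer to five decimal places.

0.18854

Needing more than 16 darts ⇔ fewer than 2 successes in the first 16. With X ~ Binomial(16, 0.18), P(Y > 16) = P(X ≤ 1).
  k=0: C(16,0)·0.18^0·0.82^16 = 0.0417851
  k=1: C(16,1)·0.18^1·0.82^15 = 0.1467575
P(X ≤ 1) = 0.1885426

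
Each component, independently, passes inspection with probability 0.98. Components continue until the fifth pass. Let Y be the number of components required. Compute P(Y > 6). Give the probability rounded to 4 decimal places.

Needing more than 6 components ⇔ fewer than 5 successes in the first 6. With X ~ Binomial(6, 0.98), P(Y > 6) = P(X ≤ 4).
  k=0: C(6,0)·0.98^0·0.02^6 = 0.000000
  k=1: C(6,1)·0.98^1·0.02^5 = 0.000000
  k=2: C(6,2)·0.98^2·0.02^4 = 0.000002
  k=3: C(6,3)·0.98^3·0.02^3 = 0.000151
  k=4: C(6,4)·0.98^4·0.02^2 = 0.005534
P(X ≤ 4) = 0.005687

0.0057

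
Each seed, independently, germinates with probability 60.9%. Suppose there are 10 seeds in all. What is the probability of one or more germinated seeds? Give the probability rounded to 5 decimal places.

P(at least one) = 1 − P(none) = 1 − (1 − 0.609)^10
= 1 − 0.0000835 = 0.9999165

0.99992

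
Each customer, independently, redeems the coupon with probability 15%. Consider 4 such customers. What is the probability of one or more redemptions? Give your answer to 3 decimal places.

P(at least one) = 1 − P(none) = 1 − (1 − 0.15)^4
= 1 − 0.52201 = 0.47799

0.478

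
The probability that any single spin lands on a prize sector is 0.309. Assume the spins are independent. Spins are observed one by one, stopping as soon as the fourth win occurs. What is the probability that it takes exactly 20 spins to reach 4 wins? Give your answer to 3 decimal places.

0.024

Y = trial on which the fourth success occurs; negative binomial, r=4, p=0.309.
P(Y=20) = C(19,3) · p^4 · (1−p)^16
= 969 · 0.0091166 · 0.0027018 = 0.02387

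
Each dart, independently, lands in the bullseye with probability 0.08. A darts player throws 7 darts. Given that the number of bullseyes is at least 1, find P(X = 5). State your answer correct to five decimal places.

0.00013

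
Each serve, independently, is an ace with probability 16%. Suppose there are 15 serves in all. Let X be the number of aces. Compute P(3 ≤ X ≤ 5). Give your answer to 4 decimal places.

0.4165

X ~ Binomial(15, 0.16); P(3 ≤ X ≤ 5) = Σ C(15,k) p^k (1−p)^(15−k) over k:
  k=3: C(15,3)·0.16^3·0.84^12 = 0.229997
  k=4: C(15,4)·0.16^4·0.84^11 = 0.131427
  k=5: C(15,5)·0.16^5·0.84^10 = 0.055074
Total = 0.416499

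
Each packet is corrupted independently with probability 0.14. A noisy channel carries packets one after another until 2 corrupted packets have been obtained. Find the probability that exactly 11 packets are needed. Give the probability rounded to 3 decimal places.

Y = trial on which the second success occurs; negative binomial, r=2, p=0.14.
P(Y=11) = C(10,1) · p^2 · (1−p)^9
= 10 · 0.0196 · 0.25733 = 0.05044

0.050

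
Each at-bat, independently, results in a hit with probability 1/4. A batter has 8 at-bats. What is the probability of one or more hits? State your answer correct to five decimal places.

P(at least one) = 1 − P(none) = 1 − (1 − 0.25)^8
= 1 − 0.1001129 = 0.8998871

0.89989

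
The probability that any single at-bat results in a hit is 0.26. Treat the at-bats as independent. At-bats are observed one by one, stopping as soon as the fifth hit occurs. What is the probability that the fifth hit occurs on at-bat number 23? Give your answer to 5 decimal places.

Y = trial on which the fifth success occurs; negative binomial, r=5, p=0.26.
P(Y=23) = C(22,4) · p^5 · (1−p)^18
= 7315 · 0.0011881 · 0.0044276 = 0.0384815

0.03848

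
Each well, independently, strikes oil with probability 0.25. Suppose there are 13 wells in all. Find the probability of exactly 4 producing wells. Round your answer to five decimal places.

0.20971

X ~ Binomial(n=13, p=0.25).
P(X=4) = C(13,4) · p^4 · (1−p)^9
= 715 · 0.0039062 · 0.075085 = 0.2097092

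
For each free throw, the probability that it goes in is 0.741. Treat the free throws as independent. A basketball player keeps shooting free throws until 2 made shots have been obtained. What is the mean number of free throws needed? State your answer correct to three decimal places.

Y = total free throws until the second success; negative binomial with r=2, p=0.741.
E[Y] = r / p = 2 / 0.741 = 2.69906

2.699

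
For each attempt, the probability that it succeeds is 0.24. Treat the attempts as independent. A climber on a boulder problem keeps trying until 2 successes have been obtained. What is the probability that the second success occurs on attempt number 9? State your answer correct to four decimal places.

Y = trial on which the second success occurs; negative binomial, r=2, p=0.24.
P(Y=9) = C(8,1) · p^2 · (1−p)^7
= 8 · 0.0576 · 0.14645 = 0.067485

0.0675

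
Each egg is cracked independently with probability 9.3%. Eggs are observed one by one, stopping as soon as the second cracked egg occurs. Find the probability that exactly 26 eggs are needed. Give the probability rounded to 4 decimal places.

0.0208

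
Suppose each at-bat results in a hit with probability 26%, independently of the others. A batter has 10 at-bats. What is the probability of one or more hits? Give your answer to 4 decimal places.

0.9508

P(at least one) = 1 − P(none) = 1 − (1 − 0.26)^10
= 1 − 0.049240 = 0.950760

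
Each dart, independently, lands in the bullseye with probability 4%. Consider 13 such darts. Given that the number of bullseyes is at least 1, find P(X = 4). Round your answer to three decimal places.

0.003

X ~ Binomial(13, 0.04). Want P(X=4 | X≥1) = P(X=4) / P(X≥1).
P(X=4) = C(13,4)·0.04^4·0.96^9 = 0.00127
P(X≥1) = 1 − 0.58820 = 0.41180
Ratio = 0.00127 / 0.41180 = 0.00308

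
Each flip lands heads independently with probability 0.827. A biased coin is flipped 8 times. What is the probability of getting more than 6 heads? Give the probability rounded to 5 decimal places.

X ~ Binomial(8, 0.827); P(X ≥ 7) = Σ C(8,k) p^k (1−p)^(8−k) over k:
  k=7: C(8,7)·0.827^7·0.173^1 = 0.3661632
  k=8: C(8,8)·0.827^8·0.173^0 = 0.2187984
Total = 0.5849615

0.58496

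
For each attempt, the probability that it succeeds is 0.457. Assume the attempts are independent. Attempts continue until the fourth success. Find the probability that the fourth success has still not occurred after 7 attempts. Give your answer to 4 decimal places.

0.5934

Needing more than 7 attempts ⇔ fewer than 4 successes in the first 7. With X ~ Binomial(7, 0.457), P(Y > 7) = P(X ≤ 3).
  k=0: C(7,0)·0.457^0·0.543^7 = 0.013919
  k=1: C(7,1)·0.457^1·0.543^6 = 0.082000
  k=2: C(7,2)·0.457^2·0.543^5 = 0.207038
  k=3: C(7,3)·0.457^3·0.543^4 = 0.290413
P(X ≤ 3) = 0.593370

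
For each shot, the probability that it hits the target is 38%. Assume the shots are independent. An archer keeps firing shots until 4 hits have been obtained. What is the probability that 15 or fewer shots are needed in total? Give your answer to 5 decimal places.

0.88128

Finishing within 15 shots ⇔ at least 4 successes in the first 15. With X ~ Binomial(15, 0.38), P(Y ≤ 15) = 1 − P(X ≤ 3).
  k=0: C(15,0)·0.38^0·0.62^15 = 0.0007689
  k=1: C(15,1)·0.38^1·0.62^14 = 0.0070690
  k=2: C(15,2)·0.38^2·0.62^13 = 0.0303283
  k=3: C(15,3)·0.38^3·0.62^12 = 0.0805494
1 − 0.1187157 = 0.8812843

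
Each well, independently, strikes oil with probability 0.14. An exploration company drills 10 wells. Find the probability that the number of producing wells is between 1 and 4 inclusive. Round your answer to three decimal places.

X ~ Binomial(10, 0.14); P(1 ≤ X ≤ 4) = Σ C(10,k) p^k (1−p)^(10−k) over k:
  k=1: C(10,1)·0.14^1·0.86^9 = 0.36026
  k=2: C(10,2)·0.14^2·0.86^8 = 0.26391
  k=3: C(10,3)·0.14^3·0.86^7 = 0.11457
  k=4: C(10,4)·0.14^4·0.86^6 = 0.03264
Total = 0.77137

0.771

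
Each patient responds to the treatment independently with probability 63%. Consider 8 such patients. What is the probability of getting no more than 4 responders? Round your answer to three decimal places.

0.337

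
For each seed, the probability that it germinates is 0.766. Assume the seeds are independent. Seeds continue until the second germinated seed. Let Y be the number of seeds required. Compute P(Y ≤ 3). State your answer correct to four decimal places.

Finishing within 3 seeds ⇔ at least 2 successes in the first 3. With X ~ Binomial(3, 0.766), P(Y ≤ 3) = 1 − P(X ≤ 1).
  k=0: C(3,0)·0.766^0·0.234^3 = 0.012813
  k=1: C(3,1)·0.766^1·0.234^2 = 0.125829
1 − 0.138642 = 0.861358

0.8614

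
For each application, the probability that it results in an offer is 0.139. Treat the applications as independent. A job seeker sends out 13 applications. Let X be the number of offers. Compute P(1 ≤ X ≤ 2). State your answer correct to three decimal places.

0.590

X ~ Binomial(13, 0.139); P(1 ≤ X ≤ 2) = Σ C(13,k) p^k (1−p)^(13−k) over k:
  k=1: C(13,1)·0.139^1·0.861^12 = 0.29991
  k=2: C(13,2)·0.139^2·0.861^11 = 0.29051
Total = 0.59042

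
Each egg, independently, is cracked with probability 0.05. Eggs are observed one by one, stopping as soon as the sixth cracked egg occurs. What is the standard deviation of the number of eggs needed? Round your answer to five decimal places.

Y = total eggs until the sixth success; negative binomial with r=6, p=0.05.
SD(Y) = √[r(1−p)/p²] = √(2280.0000000) = 47.7493455

47.74935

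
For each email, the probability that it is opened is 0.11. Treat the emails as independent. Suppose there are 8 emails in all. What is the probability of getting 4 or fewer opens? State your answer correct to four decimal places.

0.9993

X ~ Binomial(8, 0.11); P(X ≤ 4) = Σ C(8,k) p^k (1−p)^(8−k) over k:
  k=0: C(8,0)·0.11^0·0.89^8 = 0.393659
  k=1: C(8,1)·0.11^1·0.89^7 = 0.389236
  k=2: C(8,2)·0.11^2·0.89^6 = 0.168377
  k=3: C(8,3)·0.11^3·0.89^5 = 0.041621
  k=4: C(8,4)·0.11^4·0.89^4 = 0.006430
Total = 0.999323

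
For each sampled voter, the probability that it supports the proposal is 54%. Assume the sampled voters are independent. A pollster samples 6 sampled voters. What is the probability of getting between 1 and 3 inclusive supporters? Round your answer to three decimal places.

0.569

X ~ Binomial(6, 0.54); P(1 ≤ X ≤ 3) = Σ C(6,k) p^k (1−p)^(6−k) over k:
  k=1: C(6,1)·0.54^1·0.46^5 = 0.06673
  k=2: C(6,2)·0.54^2·0.46^4 = 0.19584
  k=3: C(6,3)·0.54^3·0.46^3 = 0.30654
Total = 0.56911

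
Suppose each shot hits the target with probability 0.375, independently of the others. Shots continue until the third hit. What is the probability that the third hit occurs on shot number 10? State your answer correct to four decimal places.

Y = trial on which the third success occurs; negative binomial, r=3, p=0.375.
P(Y=10) = C(9,2) · p^3 · (1−p)^7
= 36 · 0.052734 · 0.037253 = 0.070722

0.0707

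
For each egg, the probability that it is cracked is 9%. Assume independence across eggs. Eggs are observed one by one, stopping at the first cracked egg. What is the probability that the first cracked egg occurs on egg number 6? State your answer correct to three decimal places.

Geometric (trials to first success), p = 0.09.
P(Y = 6) = (1−p)^5 · p = 0.62403 · 0.09 = 0.05616

0.056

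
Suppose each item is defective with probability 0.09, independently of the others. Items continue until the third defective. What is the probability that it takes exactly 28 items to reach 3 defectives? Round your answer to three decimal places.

Y = trial on which the third success occurs; negative binomial, r=3, p=0.09.
P(Y=28) = C(27,2) · p^3 · (1−p)^25
= 351 · 0.000729 · 0.094631 = 0.02421

0.024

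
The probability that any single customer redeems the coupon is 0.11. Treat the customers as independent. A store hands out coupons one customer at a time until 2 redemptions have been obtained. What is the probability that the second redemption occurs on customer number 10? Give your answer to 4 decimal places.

0.0429

Y = trial on which the second success occurs; negative binomial, r=2, p=0.11.
P(Y=10) = C(9,1) · p^2 · (1−p)^8
= 9 · 0.0121 · 0.39366 = 0.042869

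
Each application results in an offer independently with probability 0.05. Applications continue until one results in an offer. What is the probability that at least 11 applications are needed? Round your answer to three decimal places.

0.599

Y = number of applications to the first success; geometric, p = 0.05.
P(Y > 10) = P(first 10 all fail) = (1−p)^10 = 0.59874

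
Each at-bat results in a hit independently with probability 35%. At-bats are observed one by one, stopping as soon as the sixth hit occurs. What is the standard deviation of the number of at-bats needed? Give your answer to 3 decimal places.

Y = total at-bats until the sixth success; negative binomial with r=6, p=0.35.
SD(Y) = √[r(1−p)/p²] = √(31.83673) = 5.64241

5.642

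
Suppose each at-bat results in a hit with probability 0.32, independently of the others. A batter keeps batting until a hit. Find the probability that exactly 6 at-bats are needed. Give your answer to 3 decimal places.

0.047

Geometric (trials to first success), p = 0.32.
P(Y = 6) = (1−p)^5 · p = 0.14539 · 0.32 = 0.04653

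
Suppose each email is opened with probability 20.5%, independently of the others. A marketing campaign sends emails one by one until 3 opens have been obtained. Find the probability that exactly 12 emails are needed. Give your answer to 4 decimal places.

0.0601

Y = trial on which the third success occurs; negative binomial, r=3, p=0.205.
P(Y=12) = C(11,2) · p^3 · (1−p)^9
= 55 · 0.0086151 · 0.12685 = 0.060107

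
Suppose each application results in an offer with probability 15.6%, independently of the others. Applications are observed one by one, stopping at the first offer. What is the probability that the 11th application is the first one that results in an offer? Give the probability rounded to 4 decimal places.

0.0286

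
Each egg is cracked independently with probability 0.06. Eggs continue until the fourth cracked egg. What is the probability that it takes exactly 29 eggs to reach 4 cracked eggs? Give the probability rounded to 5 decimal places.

Y = trial on which the fourth success occurs; negative binomial, r=4, p=0.06.
P(Y=29) = C(28,3) · p^4 · (1−p)^25
= 3276 · 1.296e-05 · 0.21291 = 0.0090395

0.00904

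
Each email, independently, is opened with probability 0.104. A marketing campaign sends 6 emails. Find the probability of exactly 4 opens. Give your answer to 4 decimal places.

0.0014

X ~ Binomial(n=6, p=0.104).
P(X=4) = C(6,4) · p^4 · (1−p)^2
= 15 · 0.00011699 · 0.80282 = 0.001409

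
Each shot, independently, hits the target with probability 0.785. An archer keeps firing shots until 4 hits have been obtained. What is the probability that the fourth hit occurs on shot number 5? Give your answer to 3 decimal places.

Y = trial on which the fourth success occurs; negative binomial, r=4, p=0.785.
P(Y=5) = C(4,3) · p^4 · (1−p)^1
= 4 · 0.37973 · 0.215 = 0.32657

0.327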